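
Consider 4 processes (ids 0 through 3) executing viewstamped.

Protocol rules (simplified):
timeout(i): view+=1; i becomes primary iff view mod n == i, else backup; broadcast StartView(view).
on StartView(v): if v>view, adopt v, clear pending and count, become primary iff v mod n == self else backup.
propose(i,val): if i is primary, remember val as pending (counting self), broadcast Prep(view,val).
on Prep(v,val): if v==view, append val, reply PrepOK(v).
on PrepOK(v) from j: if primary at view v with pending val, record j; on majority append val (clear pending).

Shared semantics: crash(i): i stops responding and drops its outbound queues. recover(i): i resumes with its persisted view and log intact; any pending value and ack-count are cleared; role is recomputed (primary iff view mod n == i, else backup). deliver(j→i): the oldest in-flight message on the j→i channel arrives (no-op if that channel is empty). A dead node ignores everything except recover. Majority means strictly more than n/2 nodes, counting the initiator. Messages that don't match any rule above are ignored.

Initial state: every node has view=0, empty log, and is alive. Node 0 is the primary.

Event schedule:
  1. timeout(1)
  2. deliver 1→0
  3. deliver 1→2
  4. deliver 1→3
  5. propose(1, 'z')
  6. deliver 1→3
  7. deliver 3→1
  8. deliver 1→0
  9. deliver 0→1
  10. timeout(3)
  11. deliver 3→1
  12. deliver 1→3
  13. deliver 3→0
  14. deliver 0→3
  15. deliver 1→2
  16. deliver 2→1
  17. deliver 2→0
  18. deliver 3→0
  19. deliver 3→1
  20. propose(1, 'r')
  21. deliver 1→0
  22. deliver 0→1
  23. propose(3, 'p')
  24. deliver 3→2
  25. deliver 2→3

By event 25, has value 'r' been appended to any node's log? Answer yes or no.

after 1 — timeout(1): n1:prim/v1/[-]
after 2 — deliver 1→0: n0:back/v1/[-]
after 3 — deliver 1→2: n2:back/v1/[-]
after 4 — deliver 1→3: n3:back/v1/[-]
after 5 — propose(1,'z'): ·
after 6 — deliver 1→3: n3:back/v1/[z]
after 7 — deliver 3→1: ·
after 8 — deliver 1→0: n0:back/v1/[z]
after 9 — deliver 0→1: n1:prim/v1/[z]
after 10 — timeout(3): n3:back/v2/[z]
after 11 — deliver 3→1: n1:back/v2/[z]
after 12 — deliver 1→3: ·
after 13 — deliver 3→0: n0:back/v2/[z]
after 14 — deliver 0→3: ·
after 15 — deliver 1→2: n2:back/v1/[z]
after 16 — deliver 2→1: ·
after 17 — deliver 2→0: ·
after 18 — deliver 3→0: ·
after 19 — deliver 3→1: ·
after 20 — propose(1,'r'): ·
after 21 — deliver 1→0: ·
after 22 — deliver 0→1: ·
after 23 — propose(3,'p'): ·
after 24 — deliver 3→2: n2:prim/v2/[z]
after 25 — deliver 2→3: ·

no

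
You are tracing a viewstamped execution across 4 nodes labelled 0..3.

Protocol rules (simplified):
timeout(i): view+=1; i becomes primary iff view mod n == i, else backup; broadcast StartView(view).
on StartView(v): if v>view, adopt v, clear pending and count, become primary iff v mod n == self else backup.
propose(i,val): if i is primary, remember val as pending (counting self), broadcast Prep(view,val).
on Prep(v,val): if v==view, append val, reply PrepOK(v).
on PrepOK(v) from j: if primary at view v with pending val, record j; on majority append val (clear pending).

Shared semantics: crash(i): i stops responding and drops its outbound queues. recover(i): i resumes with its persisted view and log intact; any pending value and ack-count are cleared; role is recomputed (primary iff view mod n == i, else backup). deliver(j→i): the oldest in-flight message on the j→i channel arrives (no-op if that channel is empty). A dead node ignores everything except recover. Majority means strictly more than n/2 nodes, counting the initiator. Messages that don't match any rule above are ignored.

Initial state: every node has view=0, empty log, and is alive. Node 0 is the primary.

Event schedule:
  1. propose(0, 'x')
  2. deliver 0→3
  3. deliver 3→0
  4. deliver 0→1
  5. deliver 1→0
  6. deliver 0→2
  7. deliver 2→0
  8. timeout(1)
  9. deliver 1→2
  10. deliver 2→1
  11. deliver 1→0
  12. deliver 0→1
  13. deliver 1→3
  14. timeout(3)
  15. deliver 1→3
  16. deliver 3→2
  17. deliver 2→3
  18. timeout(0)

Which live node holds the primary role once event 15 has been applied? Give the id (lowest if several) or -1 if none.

1

e1 propose(0,'x'): ·
e2 deliver 0→3: 3[back,v=0,x]
e3 deliver 3→0: ·
e4 deliver 0→1: 1[back,v=0,x]
e5 deliver 1→0: 0[prim,v=0,x]
e6 deliver 0→2: 2[back,v=0,x]
e7 deliver 2→0: ·
e8 timeout(1): 1[prim,v=1,x]
e9 deliver 1→2: 2[back,v=1,x]
e10 deliver 2→1: ·
e11 deliver 1→0: 0[back,v=1,x]
e12 deliver 0→1: ·
e13 deliver 1→3: 3[back,v=1,x]
e14 timeout(3): 3[back,v=2,x]
e15 deliver 1→3: ·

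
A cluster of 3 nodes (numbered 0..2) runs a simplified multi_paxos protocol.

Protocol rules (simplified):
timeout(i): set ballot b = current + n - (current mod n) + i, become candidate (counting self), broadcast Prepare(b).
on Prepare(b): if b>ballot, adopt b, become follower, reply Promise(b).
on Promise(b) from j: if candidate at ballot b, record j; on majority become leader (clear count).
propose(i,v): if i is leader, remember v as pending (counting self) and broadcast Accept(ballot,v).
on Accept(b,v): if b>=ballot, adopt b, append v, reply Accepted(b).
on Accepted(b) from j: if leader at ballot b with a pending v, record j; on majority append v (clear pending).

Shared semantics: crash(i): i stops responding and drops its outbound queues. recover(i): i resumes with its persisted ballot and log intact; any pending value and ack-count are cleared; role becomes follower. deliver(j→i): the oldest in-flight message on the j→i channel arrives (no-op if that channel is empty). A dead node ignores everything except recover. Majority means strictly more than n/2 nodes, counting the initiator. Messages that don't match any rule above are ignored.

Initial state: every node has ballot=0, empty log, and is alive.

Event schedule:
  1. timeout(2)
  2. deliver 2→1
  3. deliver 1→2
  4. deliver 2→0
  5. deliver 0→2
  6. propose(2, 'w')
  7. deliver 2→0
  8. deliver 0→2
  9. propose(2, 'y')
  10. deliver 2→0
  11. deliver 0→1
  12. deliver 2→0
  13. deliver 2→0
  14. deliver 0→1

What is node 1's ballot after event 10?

[1] timeout(2) → N2(cand b5 [-])
[2] deliver 2→1 → N1(foll b5 [-])
[3] deliver 1→2 → N2(lead b5 [-])
[4] deliver 2→0 → N0(foll b5 [-])
[5] deliver 0→2 → ∅
[6] propose(2,'w') → ∅
[7] deliver 2→0 → N0(foll b5 [w])
[8] deliver 0→2 → N2(lead b5 [w])
[9] propose(2,'y') → ∅
[10] deliver 2→0 → N0(foll b5 [w,y])

5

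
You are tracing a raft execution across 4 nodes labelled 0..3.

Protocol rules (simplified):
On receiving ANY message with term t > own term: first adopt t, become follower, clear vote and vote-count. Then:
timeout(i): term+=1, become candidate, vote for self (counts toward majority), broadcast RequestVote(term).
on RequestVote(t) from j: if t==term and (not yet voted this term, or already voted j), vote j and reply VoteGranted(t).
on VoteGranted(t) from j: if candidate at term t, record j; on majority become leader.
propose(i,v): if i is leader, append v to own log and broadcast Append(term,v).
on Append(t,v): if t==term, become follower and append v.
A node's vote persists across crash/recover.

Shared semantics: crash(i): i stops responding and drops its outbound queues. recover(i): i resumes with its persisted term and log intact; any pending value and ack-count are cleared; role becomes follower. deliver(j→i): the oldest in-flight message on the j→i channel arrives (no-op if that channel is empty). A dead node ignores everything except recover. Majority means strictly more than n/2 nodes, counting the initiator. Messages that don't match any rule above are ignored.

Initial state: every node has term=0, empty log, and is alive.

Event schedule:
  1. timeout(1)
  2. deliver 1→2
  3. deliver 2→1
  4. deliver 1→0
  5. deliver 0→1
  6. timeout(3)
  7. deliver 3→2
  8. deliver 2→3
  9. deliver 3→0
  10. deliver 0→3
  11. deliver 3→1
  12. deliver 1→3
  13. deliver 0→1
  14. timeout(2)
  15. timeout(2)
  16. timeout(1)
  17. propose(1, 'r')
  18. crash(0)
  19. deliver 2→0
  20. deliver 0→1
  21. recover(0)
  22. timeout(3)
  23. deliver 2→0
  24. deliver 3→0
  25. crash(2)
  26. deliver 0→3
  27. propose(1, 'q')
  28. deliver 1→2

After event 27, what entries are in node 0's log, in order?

empty

1. timeout(1):  <1:cand t1 ->
2. deliver 1→2:  <2:foll t1 ->
3. deliver 2→1:  nop
4. deliver 1→0:  <0:foll t1 ->
5. deliver 0→1:  <1:lead t1 ->
6. timeout(3):  <3:cand t1 ->
7. deliver 3→2:  nop
8. deliver 2→3:  nop
9. deliver 3→0:  nop
10. deliver 0→3:  nop
11. deliver 3→1:  nop
12. deliver 1→3:  nop
13. deliver 0→1:  nop
14. timeout(2):  <2:cand t2 ->
15. timeout(2):  <2:cand t3 ->
16. timeout(1):  <1:cand t2 ->
17. propose(1,'r'):  nop
18. crash(0):  <0:✗foll t1 ->
19. deliver 2→0:  nop
20. deliver 0→1:  nop
21. recover(0):  <0:foll t1 ->
22. timeout(3):  <3:cand t2 ->
23. deliver 2→0:  <0:foll t2 ->
24. deliver 3→0:  nop
25. crash(2):  <2:✗cand t3 ->
26. deliver 0→3:  nop
27. propose(1,'q'):  nop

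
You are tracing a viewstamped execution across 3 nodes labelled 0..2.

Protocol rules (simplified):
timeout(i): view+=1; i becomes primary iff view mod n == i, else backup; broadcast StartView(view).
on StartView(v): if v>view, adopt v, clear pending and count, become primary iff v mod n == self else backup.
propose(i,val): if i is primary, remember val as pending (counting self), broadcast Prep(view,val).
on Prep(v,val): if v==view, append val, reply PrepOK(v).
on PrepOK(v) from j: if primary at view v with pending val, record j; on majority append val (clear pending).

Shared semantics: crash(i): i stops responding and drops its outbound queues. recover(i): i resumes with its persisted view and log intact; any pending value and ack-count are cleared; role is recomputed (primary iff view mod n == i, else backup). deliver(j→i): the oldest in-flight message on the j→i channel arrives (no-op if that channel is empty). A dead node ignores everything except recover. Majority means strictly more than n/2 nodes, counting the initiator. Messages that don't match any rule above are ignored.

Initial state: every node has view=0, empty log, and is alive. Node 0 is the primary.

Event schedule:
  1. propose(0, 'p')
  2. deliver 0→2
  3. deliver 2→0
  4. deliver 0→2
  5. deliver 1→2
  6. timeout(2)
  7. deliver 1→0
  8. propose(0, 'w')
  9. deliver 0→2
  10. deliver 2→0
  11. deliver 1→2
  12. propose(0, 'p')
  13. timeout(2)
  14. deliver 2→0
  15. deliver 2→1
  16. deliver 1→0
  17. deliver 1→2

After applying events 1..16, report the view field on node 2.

2

1. propose(0,'p'):  nop
2. deliver 0→2:  <2:back v0 p>
3. deliver 2→0:  <0:prim v0 p>
4. deliver 0→2:  nop
5. deliver 1→2:  nop
6. timeout(2):  <2:back v1 p>
7. deliver 1→0:  nop
8. propose(0,'w'):  nop
9. deliver 0→2:  nop
10. deliver 2→0:  <0:back v1 p>
11. deliver 1→2:  nop
12. propose(0,'p'):  nop
13. timeout(2):  <2:prim v2 p>
14. deliver 2→0:  <0:back v2 p>
15. deliver 2→1:  <1:prim v1 ->
16. deliver 1→0:  nop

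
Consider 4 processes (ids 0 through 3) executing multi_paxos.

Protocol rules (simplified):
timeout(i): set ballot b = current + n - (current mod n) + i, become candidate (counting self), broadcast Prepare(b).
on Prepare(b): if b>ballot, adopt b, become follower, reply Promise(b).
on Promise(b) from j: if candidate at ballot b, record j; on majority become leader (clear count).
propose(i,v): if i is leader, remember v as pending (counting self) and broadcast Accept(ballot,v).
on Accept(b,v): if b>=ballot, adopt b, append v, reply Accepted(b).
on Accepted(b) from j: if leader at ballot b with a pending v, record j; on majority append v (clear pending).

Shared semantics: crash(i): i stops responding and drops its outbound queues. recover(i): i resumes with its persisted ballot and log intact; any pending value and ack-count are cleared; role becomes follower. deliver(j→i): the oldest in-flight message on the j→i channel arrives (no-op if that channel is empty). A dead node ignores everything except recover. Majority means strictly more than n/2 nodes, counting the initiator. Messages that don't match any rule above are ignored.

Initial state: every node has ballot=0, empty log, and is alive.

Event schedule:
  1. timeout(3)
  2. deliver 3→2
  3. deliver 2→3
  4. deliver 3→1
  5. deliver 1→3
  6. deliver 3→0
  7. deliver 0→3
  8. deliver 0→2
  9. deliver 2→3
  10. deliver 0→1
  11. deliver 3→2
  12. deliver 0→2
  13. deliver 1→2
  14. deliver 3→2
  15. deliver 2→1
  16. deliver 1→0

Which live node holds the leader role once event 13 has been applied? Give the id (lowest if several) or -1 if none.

3

e1 timeout(3): 3[cand,b=7,-]
e2 deliver 3→2: 2[foll,b=7,-]
e3 deliver 2→3: ·
e4 deliver 3→1: 1[foll,b=7,-]
e5 deliver 1→3: 3[lead,b=7,-]
e6 deliver 3→0: 0[foll,b=7,-]
e7 deliver 0→3: ·
e8 deliver 0→2: ·
e9 deliver 2→3: ·
e10 deliver 0→1: ·
e11 deliver 3→2: ·
e12 deliver 0→2: ·
e13 deliver 1→2: ·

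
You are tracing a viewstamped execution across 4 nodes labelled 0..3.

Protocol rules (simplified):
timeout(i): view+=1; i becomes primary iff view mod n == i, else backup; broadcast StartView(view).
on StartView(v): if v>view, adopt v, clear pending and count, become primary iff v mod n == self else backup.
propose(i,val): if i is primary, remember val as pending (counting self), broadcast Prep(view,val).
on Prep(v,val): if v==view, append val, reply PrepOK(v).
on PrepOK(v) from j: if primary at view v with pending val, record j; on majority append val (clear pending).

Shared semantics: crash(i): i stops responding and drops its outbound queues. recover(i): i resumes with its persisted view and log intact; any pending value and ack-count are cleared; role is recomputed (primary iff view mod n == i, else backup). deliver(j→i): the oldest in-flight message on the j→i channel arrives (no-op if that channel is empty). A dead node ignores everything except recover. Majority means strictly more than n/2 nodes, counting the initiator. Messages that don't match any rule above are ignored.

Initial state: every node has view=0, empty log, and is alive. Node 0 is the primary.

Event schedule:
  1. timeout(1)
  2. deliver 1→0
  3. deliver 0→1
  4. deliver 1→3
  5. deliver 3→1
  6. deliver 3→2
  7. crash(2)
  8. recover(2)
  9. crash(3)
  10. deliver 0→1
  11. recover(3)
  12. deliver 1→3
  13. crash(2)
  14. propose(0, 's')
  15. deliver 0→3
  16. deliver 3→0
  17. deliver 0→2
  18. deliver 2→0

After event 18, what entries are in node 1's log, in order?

[1] timeout(1) → N1(prim v1 [-])
[2] deliver 1→0 → N0(back v1 [-])
[3] deliver 0→1 → ∅
[4] deliver 1→3 → N3(back v1 [-])
[5] deliver 3→1 → ∅
[6] deliver 3→2 → ∅
[7] crash(2) → N2(✗back v0 [-])
[8] recover(2) → N2(back v0 [-])
[9] crash(3) → N3(✗back v1 [-])
[10] deliver 0→1 → ∅
[11] recover(3) → N3(back v1 [-])
[12] deliver 1→3 → ∅
[13] crash(2) → N2(✗back v0 [-])
[14] propose(0,'s') → ∅
[15] deliver 0→3 → ∅
[16] deliver 3→0 → ∅
[17] deliver 0→2 → ∅
[18] deliver 2→0 → ∅

empty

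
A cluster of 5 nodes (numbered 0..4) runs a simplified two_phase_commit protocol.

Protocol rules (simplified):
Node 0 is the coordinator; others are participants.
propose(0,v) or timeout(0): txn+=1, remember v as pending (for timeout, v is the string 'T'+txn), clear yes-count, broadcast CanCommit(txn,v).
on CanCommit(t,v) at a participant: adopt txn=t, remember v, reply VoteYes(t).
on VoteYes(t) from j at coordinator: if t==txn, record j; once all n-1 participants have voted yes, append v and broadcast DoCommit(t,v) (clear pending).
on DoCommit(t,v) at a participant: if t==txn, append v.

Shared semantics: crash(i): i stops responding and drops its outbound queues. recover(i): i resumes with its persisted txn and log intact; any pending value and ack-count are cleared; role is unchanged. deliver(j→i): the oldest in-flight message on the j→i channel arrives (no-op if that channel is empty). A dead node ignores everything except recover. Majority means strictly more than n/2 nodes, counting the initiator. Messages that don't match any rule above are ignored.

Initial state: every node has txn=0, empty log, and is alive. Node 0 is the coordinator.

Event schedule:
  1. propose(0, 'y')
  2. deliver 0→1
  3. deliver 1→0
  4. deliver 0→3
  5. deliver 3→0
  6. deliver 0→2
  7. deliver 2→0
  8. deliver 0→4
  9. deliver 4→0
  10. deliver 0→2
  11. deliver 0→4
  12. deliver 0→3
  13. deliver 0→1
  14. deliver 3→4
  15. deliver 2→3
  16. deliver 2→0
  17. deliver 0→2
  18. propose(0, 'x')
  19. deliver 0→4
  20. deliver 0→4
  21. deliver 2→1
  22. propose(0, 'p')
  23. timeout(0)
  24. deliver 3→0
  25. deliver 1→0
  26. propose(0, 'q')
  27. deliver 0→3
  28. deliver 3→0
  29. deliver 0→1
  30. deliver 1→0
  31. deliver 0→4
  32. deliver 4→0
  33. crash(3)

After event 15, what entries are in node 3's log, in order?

y

[1] propose(0,'y') → N0(coor t1 [-])
[2] deliver 0→1 → N1(part t1 [-])
[3] deliver 1→0 → ∅
[4] deliver 0→3 → N3(part t1 [-])
[5] deliver 3→0 → ∅
[6] deliver 0→2 → N2(part t1 [-])
[7] deliver 2→0 → ∅
[8] deliver 0→4 → N4(part t1 [-])
[9] deliver 4→0 → N0(coor t1 [y])
[10] deliver 0→2 → N2(part t1 [y])
[11] deliver 0→4 → N4(part t1 [y])
[12] deliver 0→3 → N3(part t1 [y])
[13] deliver 0→1 → N1(part t1 [y])
[14] deliver 3→4 → ∅
[15] deliver 2→3 → ∅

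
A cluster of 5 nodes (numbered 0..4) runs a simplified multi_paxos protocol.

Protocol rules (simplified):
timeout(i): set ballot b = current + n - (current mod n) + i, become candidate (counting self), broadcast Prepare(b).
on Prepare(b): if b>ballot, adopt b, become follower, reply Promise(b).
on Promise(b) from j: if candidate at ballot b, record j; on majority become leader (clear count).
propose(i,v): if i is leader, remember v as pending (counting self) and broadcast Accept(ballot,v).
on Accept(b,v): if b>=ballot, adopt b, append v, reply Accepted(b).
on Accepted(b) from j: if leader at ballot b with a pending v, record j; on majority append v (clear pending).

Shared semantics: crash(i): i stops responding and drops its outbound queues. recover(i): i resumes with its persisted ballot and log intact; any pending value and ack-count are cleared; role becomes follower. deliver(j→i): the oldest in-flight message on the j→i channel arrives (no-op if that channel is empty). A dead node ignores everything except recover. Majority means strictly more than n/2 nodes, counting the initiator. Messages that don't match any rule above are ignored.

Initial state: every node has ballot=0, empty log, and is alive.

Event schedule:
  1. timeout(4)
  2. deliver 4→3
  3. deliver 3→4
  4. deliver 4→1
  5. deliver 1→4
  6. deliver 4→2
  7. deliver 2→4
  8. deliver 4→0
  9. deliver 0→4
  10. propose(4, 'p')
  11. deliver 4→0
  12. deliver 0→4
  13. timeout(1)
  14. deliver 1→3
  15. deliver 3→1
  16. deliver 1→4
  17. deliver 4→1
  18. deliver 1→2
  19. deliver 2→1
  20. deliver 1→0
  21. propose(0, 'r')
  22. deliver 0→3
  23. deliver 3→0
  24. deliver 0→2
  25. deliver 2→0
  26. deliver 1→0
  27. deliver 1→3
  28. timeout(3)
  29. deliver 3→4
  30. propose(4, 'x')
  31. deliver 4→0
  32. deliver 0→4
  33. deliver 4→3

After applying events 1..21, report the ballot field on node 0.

11

1. timeout(4):  <4:cand b9 ->
2. deliver 4→3:  <3:foll b9 ->
3. deliver 3→4:  nop
4. deliver 4→1:  <1:foll b9 ->
5. deliver 1→4:  <4:lead b9 ->
6. deliver 4→2:  <2:foll b9 ->
7. deliver 2→4:  nop
8. deliver 4→0:  <0:foll b9 ->
9. deliver 0→4:  nop
10. propose(4,'p'):  nop
11. deliver 4→0:  <0:foll b9 p>
12. deliver 0→4:  nop
13. timeout(1):  <1:cand b11 ->
14. deliver 1→3:  <3:foll b11 ->
15. deliver 3→1:  nop
16. deliver 1→4:  <4:foll b11 ->
17. deliver 4→1:  nop
18. deliver 1→2:  <2:foll b11 ->
19. deliver 2→1:  <1:lead b11 ->
20. deliver 1→0:  <0:foll b11 p>
21. propose(0,'r'):  nop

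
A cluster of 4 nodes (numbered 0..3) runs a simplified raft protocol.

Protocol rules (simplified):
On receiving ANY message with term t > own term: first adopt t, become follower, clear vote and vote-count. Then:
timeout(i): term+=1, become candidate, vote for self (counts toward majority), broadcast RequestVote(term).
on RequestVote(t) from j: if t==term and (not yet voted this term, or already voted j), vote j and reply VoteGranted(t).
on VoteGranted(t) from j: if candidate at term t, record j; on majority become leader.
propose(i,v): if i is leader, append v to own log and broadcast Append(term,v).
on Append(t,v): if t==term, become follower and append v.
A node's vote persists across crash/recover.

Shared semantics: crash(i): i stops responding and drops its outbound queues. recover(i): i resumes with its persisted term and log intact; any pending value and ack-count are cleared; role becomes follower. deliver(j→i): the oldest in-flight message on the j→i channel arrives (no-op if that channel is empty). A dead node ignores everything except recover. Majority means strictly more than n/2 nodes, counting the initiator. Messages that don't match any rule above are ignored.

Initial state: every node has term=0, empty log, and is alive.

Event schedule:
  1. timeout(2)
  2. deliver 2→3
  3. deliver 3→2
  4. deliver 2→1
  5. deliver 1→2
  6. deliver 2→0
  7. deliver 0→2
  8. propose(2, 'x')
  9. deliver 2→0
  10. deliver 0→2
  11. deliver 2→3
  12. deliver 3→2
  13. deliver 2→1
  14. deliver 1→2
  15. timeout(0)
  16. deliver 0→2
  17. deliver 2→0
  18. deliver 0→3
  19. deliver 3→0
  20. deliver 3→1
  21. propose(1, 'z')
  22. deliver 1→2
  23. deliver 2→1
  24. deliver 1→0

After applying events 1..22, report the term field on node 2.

1. timeout(2):  <2:cand t1 ->
2. deliver 2→3:  <3:foll t1 ->
3. deliver 3→2:  nop
4. deliver 2→1:  <1:foll t1 ->
5. deliver 1→2:  <2:lead t1 ->
6. deliver 2→0:  <0:foll t1 ->
7. deliver 0→2:  nop
8. propose(2,'x'):  <2:lead t1 x>
9. deliver 2→0:  <0:foll t1 x>
10. deliver 0→2:  nop
11. deliver 2→3:  <3:foll t1 x>
12. deliver 3→2:  nop
13. deliver 2→1:  <1:foll t1 x>
14. deliver 1→2:  nop
15. timeout(0):  <0:cand t2 x>
16. deliver 0→2:  <2:foll t2 x>
17. deliver 2→0:  nop
18. deliver 0→3:  <3:foll t2 x>
19. deliver 3→0:  <0:lead t2 x>
20. deliver 3→1:  nop
21. propose(1,'z'):  nop
22. deliver 1→2:  nop

2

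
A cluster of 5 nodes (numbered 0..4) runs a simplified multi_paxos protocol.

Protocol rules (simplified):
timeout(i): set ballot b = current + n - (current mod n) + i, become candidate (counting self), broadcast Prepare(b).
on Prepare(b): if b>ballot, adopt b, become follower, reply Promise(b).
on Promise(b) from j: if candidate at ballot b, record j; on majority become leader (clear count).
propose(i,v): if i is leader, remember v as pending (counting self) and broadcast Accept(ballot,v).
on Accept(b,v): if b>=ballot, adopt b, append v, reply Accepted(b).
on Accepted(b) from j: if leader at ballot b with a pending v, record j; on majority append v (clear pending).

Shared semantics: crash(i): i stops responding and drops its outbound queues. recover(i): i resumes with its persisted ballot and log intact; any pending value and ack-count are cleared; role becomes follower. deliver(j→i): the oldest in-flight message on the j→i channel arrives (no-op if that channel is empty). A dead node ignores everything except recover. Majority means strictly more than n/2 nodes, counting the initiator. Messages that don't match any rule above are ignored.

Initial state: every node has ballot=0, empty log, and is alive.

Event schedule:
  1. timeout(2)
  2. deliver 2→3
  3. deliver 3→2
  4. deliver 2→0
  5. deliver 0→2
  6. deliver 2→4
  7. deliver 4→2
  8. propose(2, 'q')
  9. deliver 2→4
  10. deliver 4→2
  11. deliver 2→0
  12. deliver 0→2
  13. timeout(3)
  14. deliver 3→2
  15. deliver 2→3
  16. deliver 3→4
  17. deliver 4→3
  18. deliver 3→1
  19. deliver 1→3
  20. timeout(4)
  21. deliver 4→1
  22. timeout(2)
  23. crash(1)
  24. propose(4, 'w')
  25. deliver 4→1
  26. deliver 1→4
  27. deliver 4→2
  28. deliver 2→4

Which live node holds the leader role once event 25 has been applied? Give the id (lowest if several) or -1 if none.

1. timeout(2):  <2:cand b7 ->
2. deliver 2→3:  <3:foll b7 ->
3. deliver 3→2:  nop
4. deliver 2→0:  <0:foll b7 ->
5. deliver 0→2:  <2:lead b7 ->
6. deliver 2→4:  <4:foll b7 ->
7. deliver 4→2:  nop
8. propose(2,'q'):  nop
9. deliver 2→4:  <4:foll b7 q>
10. deliver 4→2:  nop
11. deliver 2→0:  <0:foll b7 q>
12. deliver 0→2:  <2:lead b7 q>
13. timeout(3):  <3:cand b13 ->
14. deliver 3→2:  <2:foll b13 q>
15. deliver 2→3:  nop
16. deliver 3→4:  <4:foll b13 q>
17. deliver 4→3:  nop
18. deliver 3→1:  <1:foll b13 ->
19. deliver 1→3:  <3:lead b13 ->
20. timeout(4):  <4:cand b19 q>
21. deliver 4→1:  <1:foll b19 ->
22. timeout(2):  <2:cand b17 q>
23. crash(1):  <1:✗foll b19 ->
24. propose(4,'w'):  nop
25. deliver 4→1:  nop

3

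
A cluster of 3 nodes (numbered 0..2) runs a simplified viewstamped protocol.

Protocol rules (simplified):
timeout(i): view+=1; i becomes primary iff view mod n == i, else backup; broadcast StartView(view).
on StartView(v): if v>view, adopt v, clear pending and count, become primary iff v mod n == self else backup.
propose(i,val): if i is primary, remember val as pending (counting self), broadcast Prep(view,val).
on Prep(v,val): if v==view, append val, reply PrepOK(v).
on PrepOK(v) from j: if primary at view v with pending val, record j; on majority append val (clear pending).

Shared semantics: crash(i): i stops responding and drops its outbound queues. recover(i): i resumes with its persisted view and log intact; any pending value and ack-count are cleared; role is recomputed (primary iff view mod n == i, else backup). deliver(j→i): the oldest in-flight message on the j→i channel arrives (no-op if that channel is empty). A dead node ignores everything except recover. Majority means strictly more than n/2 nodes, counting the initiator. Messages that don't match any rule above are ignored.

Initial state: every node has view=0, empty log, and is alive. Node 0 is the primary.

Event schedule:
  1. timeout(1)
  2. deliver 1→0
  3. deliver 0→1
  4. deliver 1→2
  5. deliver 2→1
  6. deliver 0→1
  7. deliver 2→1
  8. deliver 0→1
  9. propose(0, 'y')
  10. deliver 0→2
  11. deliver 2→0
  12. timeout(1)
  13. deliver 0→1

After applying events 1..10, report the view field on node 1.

1. timeout(1):  <1:prim v1 ->
2. deliver 1→0:  <0:back v1 ->
3. deliver 0→1:  nop
4. deliver 1→2:  <2:back v1 ->
5. deliver 2→1:  nop
6. deliver 0→1:  nop
7. deliver 2→1:  nop
8. deliver 0→1:  nop
9. propose(0,'y'):  nop
10. deliver 0→2:  nop

1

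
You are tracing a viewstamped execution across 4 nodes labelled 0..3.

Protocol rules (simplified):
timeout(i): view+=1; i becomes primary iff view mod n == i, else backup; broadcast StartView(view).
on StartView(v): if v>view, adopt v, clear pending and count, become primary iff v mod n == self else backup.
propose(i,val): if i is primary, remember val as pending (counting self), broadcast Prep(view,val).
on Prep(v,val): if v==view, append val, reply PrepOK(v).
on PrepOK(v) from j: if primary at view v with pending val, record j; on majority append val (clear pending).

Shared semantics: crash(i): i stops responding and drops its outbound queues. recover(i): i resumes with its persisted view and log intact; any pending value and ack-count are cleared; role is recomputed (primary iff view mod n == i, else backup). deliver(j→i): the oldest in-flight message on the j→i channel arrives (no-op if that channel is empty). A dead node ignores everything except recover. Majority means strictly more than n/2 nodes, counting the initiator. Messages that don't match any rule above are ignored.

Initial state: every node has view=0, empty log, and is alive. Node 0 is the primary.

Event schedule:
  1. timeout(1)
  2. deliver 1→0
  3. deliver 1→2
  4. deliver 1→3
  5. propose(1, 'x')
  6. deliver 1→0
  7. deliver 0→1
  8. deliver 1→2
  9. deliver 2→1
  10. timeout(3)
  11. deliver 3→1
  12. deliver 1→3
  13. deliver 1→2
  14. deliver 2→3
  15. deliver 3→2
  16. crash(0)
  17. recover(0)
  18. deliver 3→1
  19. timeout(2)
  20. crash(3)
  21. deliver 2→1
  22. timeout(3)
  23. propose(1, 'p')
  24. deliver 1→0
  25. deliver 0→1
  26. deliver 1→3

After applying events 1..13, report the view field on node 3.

2

1. timeout(1):  <1:prim v1 ->
2. deliver 1→0:  <0:back v1 ->
3. deliver 1→2:  <2:back v1 ->
4. deliver 1→3:  <3:back v1 ->
5. propose(1,'x'):  nop
6. deliver 1→0:  <0:back v1 x>
7. deliver 0→1:  nop
8. deliver 1→2:  <2:back v1 x>
9. deliver 2→1:  <1:prim v1 x>
10. timeout(3):  <3:back v2 ->
11. deliver 3→1:  <1:back v2 x>
12. deliver 1→3:  nop
13. deliver 1→2:  nop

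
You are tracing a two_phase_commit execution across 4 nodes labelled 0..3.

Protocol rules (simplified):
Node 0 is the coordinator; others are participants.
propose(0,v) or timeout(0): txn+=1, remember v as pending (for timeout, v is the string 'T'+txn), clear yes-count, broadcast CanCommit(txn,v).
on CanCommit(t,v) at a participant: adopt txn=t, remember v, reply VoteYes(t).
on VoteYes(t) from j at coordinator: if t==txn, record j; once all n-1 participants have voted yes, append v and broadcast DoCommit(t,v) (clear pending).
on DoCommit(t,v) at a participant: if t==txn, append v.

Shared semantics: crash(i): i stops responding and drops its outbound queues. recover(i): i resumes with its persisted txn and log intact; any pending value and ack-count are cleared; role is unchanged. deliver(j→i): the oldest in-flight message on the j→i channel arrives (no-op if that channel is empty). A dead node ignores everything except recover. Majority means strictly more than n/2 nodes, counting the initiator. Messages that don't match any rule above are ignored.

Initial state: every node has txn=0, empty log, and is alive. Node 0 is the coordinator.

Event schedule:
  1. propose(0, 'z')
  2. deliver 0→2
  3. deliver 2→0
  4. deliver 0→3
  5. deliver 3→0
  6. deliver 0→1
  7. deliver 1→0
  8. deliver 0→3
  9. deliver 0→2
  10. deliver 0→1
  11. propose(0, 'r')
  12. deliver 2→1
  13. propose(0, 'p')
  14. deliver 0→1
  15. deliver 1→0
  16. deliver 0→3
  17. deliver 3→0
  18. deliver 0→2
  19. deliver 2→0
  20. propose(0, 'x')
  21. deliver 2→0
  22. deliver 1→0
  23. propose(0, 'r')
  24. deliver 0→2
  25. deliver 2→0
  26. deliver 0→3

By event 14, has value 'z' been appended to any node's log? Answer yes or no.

yes

[1] propose(0,'z') → N0(coor t1 [-])
[2] deliver 0→2 → N2(part t1 [-])
[3] deliver 2→0 → ∅
[4] deliver 0→3 → N3(part t1 [-])
[5] deliver 3→0 → ∅
[6] deliver 0→1 → N1(part t1 [-])
[7] deliver 1→0 → N0(coor t1 [z])
[8] deliver 0→3 → N3(part t1 [z])
[9] deliver 0→2 → N2(part t1 [z])
[10] deliver 0→1 → N1(part t1 [z])
[11] propose(0,'r') → N0(coor t2 [z])
[12] deliver 2→1 → ∅
[13] propose(0,'p') → N0(coor t3 [z])
[14] deliver 0→1 → N1(part t2 [z])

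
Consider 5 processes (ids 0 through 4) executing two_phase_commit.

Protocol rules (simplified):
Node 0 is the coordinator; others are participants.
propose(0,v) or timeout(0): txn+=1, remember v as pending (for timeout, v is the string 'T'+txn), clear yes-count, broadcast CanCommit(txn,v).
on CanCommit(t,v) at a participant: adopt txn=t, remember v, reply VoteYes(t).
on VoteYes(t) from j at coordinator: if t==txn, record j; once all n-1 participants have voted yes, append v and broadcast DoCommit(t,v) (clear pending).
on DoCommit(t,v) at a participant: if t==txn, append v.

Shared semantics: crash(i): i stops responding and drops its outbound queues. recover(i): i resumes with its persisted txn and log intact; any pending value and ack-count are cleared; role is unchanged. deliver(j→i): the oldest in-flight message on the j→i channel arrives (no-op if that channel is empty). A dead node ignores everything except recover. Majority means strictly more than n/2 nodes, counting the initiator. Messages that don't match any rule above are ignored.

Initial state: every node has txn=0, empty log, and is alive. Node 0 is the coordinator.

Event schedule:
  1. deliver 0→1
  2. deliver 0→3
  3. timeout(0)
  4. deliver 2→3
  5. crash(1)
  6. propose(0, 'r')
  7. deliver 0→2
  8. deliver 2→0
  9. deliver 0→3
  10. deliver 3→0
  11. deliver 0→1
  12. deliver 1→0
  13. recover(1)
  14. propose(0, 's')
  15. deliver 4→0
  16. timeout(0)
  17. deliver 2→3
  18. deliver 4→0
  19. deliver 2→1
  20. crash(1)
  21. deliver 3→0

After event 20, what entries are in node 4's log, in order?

empty

after 1 — deliver 0→1: ·
after 2 — deliver 0→3: ·
after 3 — timeout(0): n0:coor/t1/[-]
after 4 — deliver 2→3: ·
after 5 — crash(1): n1:✗part/t0/[-]
after 6 — propose(0,'r'): n0:coor/t2/[-]
after 7 — deliver 0→2: n2:part/t1/[-]
after 8 — deliver 2→0: ·
after 9 — deliver 0→3: n3:part/t1/[-]
after 10 — deliver 3→0: ·
after 11 — deliver 0→1: ·
after 12 — deliver 1→0: ·
after 13 — recover(1): n1:part/t0/[-]
after 14 — propose(0,'s'): n0:coor/t3/[-]
after 15 — deliver 4→0: ·
after 16 — timeout(0): n0:coor/t4/[-]
after 17 — deliver 2→3: ·
after 18 — deliver 4→0: ·
after 19 — deliver 2→1: ·
after 20 — crash(1): n1:✗part/t0/[-]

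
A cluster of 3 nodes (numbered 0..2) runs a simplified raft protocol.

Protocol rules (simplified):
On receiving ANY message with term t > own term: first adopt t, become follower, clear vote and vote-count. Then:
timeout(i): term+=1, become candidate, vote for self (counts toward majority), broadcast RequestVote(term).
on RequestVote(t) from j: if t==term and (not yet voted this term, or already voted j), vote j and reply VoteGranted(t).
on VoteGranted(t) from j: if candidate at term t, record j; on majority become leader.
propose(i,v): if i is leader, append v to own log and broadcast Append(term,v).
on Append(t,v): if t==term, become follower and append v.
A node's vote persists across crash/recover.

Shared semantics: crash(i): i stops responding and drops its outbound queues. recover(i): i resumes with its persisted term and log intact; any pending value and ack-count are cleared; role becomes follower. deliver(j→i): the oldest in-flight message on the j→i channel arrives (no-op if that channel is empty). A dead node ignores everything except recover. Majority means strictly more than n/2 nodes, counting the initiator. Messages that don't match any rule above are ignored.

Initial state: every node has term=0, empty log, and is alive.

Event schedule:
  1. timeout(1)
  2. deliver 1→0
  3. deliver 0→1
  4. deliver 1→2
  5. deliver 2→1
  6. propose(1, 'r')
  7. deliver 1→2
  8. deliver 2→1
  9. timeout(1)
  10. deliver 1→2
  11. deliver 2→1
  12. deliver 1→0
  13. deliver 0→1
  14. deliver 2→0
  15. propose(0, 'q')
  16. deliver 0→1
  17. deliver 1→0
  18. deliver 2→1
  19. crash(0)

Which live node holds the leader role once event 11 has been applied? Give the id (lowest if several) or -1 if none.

[1] timeout(1) → N1(cand t1 [-])
[2] deliver 1→0 → N0(foll t1 [-])
[3] deliver 0→1 → N1(lead t1 [-])
[4] deliver 1→2 → N2(foll t1 [-])
[5] deliver 2→1 → ∅
[6] propose(1,'r') → N1(lead t1 [r])
[7] deliver 1→2 → N2(foll t1 [r])
[8] deliver 2→1 → ∅
[9] timeout(1) → N1(cand t2 [r])
[10] deliver 1→2 → N2(foll t2 [r])
[11] deliver 2→1 → N1(lead t2 [r])

1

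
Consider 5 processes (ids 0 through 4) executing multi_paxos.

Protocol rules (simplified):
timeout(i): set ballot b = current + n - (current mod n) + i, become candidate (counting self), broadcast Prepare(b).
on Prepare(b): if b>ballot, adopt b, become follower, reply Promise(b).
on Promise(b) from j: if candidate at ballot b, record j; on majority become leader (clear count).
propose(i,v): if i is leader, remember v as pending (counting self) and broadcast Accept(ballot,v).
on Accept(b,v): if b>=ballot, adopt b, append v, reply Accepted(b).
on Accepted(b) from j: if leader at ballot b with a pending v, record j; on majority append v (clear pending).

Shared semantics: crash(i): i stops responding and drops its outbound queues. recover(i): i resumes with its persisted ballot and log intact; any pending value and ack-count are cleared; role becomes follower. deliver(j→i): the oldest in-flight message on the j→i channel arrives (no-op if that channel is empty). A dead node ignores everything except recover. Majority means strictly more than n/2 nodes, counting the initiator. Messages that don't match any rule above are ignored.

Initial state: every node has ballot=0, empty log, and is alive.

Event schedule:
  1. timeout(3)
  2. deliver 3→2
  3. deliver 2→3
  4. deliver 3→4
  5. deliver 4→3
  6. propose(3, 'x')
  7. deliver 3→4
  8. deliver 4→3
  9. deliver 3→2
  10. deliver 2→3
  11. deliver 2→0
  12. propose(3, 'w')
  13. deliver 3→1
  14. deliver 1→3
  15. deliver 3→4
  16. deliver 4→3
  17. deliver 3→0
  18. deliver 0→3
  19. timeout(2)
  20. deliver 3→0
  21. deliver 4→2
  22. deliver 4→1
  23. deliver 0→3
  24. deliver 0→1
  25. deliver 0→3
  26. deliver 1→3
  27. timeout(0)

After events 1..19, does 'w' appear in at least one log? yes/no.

yes

step 1 timeout(3): 3={cand,b=8,log=-}
step 2 deliver 3→2: 2={foll,b=8,log=-}
step 3 deliver 2→3: —
step 4 deliver 3→4: 4={foll,b=8,log=-}
step 5 deliver 4→3: 3={lead,b=8,log=-}
step 6 propose(3,'x'): —
step 7 deliver 3→4: 4={foll,b=8,log=x}
step 8 deliver 4→3: —
step 9 deliver 3→2: 2={foll,b=8,log=x}
step 10 deliver 2→3: 3={lead,b=8,log=x}
step 11 deliver 2→0: —
step 12 propose(3,'w'): —
step 13 deliver 3→1: 1={foll,b=8,log=-}
step 14 deliver 1→3: —
step 15 deliver 3→4: 4={foll,b=8,log=x,w}
step 16 deliver 4→3: —
step 17 deliver 3→0: 0={foll,b=8,log=-}
step 18 deliver 0→3: —
step 19 timeout(2): 2={cand,b=12,log=x}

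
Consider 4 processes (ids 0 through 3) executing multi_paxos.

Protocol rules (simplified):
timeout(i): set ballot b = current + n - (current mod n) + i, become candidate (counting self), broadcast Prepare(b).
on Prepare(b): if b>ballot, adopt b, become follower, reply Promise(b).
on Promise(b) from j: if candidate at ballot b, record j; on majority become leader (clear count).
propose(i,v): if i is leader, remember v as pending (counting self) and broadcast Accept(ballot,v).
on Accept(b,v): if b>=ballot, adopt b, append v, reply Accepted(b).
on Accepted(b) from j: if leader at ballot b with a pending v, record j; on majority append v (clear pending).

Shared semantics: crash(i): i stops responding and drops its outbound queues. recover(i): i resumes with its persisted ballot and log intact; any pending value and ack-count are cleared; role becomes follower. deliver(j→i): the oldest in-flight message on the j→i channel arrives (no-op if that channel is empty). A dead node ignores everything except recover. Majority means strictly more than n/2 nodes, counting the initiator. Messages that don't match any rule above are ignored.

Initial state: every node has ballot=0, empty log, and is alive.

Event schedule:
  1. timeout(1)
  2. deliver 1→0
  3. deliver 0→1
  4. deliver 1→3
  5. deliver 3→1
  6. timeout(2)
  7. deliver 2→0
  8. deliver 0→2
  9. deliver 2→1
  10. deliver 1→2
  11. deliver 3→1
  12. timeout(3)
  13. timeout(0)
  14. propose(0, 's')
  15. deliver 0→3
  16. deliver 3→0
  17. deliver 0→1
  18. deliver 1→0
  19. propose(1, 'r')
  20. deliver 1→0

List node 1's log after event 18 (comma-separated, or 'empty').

empty

step 1 timeout(1): 1={cand,b=5,log=-}
step 2 deliver 1→0: 0={foll,b=5,log=-}
step 3 deliver 0→1: —
step 4 deliver 1→3: 3={foll,b=5,log=-}
step 5 deliver 3→1: 1={lead,b=5,log=-}
step 6 timeout(2): 2={cand,b=6,log=-}
step 7 deliver 2→0: 0={foll,b=6,log=-}
step 8 deliver 0→2: —
step 9 deliver 2→1: 1={foll,b=6,log=-}
step 10 deliver 1→2: —
step 11 deliver 3→1: —
step 12 timeout(3): 3={cand,b=11,log=-}
step 13 timeout(0): 0={cand,b=8,log=-}
step 14 propose(0,'s'): —
step 15 deliver 0→3: —
step 16 deliver 3→0: 0={foll,b=11,log=-}
step 17 deliver 0→1: 1={foll,b=8,log=-}
step 18 deliver 1→0: —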